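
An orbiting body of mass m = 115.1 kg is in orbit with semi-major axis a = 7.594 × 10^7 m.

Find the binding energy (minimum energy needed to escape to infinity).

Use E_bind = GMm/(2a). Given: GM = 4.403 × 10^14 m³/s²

Total orbital energy is E = −GMm/(2a); binding energy is E_bind = −E = GMm/(2a).
E_bind = 4.403e+14 · 115.1 / (2 · 7.594e+07) J ≈ 3.337e+08 J = 333.7 MJ.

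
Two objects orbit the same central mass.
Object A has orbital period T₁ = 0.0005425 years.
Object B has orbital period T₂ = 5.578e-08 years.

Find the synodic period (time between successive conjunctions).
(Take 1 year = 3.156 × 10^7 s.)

Convert to SI: T₁ = 0.0005425 years = 17121.3 s; T₂ = 5.578e-08 years = 1.76042 s.
T_syn = |T₁ · T₂ / (T₁ − T₂)|.
T_syn = |17121.3 · 1.76042 / (17121.3 − 1.76042)| s ≈ 1.761 s = 5.579e-08 years.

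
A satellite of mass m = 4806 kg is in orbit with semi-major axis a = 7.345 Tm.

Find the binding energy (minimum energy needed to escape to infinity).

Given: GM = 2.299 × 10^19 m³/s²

Convert to SI: a = 7.345 Tm = 7.345e+12 m.
Total orbital energy is E = −GMm/(2a); binding energy is E_bind = −E = GMm/(2a).
E_bind = 2.299e+19 · 4806 / (2 · 7.345e+12) J ≈ 7.521e+09 J = 7.521 GJ.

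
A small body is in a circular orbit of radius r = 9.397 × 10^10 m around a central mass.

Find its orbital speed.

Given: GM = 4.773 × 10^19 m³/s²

For a circular orbit, gravity supplies the centripetal force, so v = √(GM / r).
v = √(4.773e+19 / 9.397e+10) m/s ≈ 2.254e+04 m/s = 22.54 km/s.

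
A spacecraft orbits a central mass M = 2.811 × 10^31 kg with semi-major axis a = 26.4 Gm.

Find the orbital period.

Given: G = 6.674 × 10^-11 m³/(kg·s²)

Convert to SI: a = 26.4 Gm = 2.64e+10 m.
GM = G · M = 6.674e-11 · 2.811e+31 = 1.87606e+21 m³/s².
Kepler's third law: T = 2π √(a³ / GM).
Substituting a = 2.64e+10 m and GM = 1.87606e+21 m³/s²:
T = 2π √((2.64e+10)³ / 1.87606e+21) s
T ≈ 6.222e+05 s = 7.202 days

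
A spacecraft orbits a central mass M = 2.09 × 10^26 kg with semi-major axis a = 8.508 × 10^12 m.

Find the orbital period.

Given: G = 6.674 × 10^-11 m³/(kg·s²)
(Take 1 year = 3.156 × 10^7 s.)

GM = G · M = 6.674e-11 · 2.09e+26 = 1.39487e+16 m³/s².
Kepler's third law: T = 2π √(a³ / GM).
Substituting a = 8.508e+12 m and GM = 1.39487e+16 m³/s²:
T = 2π √((8.508e+12)³ / 1.39487e+16) s
T ≈ 1.32e+12 s = 4.183e+04 years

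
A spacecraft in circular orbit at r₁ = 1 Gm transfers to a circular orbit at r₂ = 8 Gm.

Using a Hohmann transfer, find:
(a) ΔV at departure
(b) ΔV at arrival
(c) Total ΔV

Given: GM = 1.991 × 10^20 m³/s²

Convert to SI: r₁ = 1 Gm = 1e+09 m; r₂ = 8 Gm = 8e+09 m.
Transfer semi-major axis: a_t = (r₁ + r₂)/2 = (1e+09 + 8e+09)/2 = 4.5e+09 m.
Circular speeds: v₁ = √(GM/r₁) = 446206 m/s, v₂ = √(GM/r₂) = 157758 m/s.
Transfer speeds (vis-viva v² = GM(2/r − 1/a_t)): v₁ᵗ = 594942 m/s, v₂ᵗ = 74367.7 m/s.
(a) ΔV₁ = |v₁ᵗ − v₁| ≈ 1.487e+05 m/s = 148.7 km/s.
(b) ΔV₂ = |v₂ − v₂ᵗ| ≈ 8.339e+04 m/s = 83.39 km/s.
(c) ΔV_total = ΔV₁ + ΔV₂ ≈ 2.321e+05 m/s = 232.1 km/s.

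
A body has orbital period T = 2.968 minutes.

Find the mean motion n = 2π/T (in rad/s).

Convert to SI: T = 2.968 minutes = 178.08 s.
n = 2π / T.
n = 2π / 178.08 s ≈ 0.03528 rad/s.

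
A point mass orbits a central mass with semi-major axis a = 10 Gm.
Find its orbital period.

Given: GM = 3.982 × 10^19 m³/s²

Convert to SI: a = 10 Gm = 1e+10 m.
Kepler's third law: T = 2π √(a³ / GM).
Substituting a = 1e+10 m and GM = 3.982e+19 m³/s²:
T = 2π √((1e+10)³ / 3.982e+19) s
T ≈ 9.957e+05 s = 11.52 days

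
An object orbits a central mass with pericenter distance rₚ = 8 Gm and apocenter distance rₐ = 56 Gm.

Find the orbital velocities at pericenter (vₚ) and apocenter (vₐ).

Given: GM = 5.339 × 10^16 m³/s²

Convert to SI: rₚ = 8 Gm = 8e+09 m; rₐ = 56 Gm = 5.6e+10 m.
Use the vis-viva equation v² = GM(2/r − 1/a) with a = (rₚ + rₐ)/2 = (8e+09 + 5.6e+10)/2 = 3.2e+10 m.
vₚ = √(GM · (2/rₚ − 1/a)) = √(5.339e+16 · (2/8e+09 − 1/3.2e+10)) m/s ≈ 3417 m/s = 3.417 km/s.
vₐ = √(GM · (2/rₐ − 1/a)) = √(5.339e+16 · (2/5.6e+10 − 1/3.2e+10)) m/s ≈ 488.2 m/s = 488.2 m/s.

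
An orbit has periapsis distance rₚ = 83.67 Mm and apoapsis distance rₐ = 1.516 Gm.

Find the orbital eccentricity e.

Convert to SI: rₚ = 83.67 Mm = 8.367e+07 m; rₐ = 1.516 Gm = 1.516e+09 m.
e = (rₐ − rₚ) / (rₐ + rₚ).
e = (1.516e+09 − 8.367e+07) / (1.516e+09 + 8.367e+07) = 1.43233e+09 / 1.59967e+09 ≈ 0.8954.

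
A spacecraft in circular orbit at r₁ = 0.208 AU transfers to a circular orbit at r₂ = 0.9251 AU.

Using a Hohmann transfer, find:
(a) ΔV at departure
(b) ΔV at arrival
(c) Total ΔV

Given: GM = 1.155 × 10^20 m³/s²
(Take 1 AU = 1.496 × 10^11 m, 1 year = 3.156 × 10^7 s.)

Convert to SI: r₁ = 0.208 AU = 3.11168e+10 m; r₂ = 0.9251 AU = 1.38395e+11 m.
Transfer semi-major axis: a_t = (r₁ + r₂)/2 = (3.11168e+10 + 1.38395e+11)/2 = 8.47559e+10 m.
Circular speeds: v₁ = √(GM/r₁) = 60924.7 m/s, v₂ = √(GM/r₂) = 28888.9 m/s.
Transfer speeds (vis-viva v² = GM(2/r − 1/a_t)): v₁ᵗ = 77851.8 m/s, v₂ᵗ = 17504.2 m/s.
(a) ΔV₁ = |v₁ᵗ − v₁| ≈ 1.693e+04 m/s = 3.571 AU/year.
(b) ΔV₂ = |v₂ − v₂ᵗ| ≈ 1.138e+04 m/s = 2.402 AU/year.
(c) ΔV_total = ΔV₁ + ΔV₂ ≈ 2.831e+04 m/s = 5.973 AU/year.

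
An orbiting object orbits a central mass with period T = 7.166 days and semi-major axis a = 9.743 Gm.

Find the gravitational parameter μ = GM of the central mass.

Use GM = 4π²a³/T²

Convert to SI: T = 7.166 days = 619142 s; a = 9.743 Gm = 9.743e+09 m.
GM = 4π² · a³ / T².
GM = 4π² · (9.743e+09)³ / (619142)² m³/s² ≈ 9.525e+19 m³/s² = 9.525 × 10^19 m³/s².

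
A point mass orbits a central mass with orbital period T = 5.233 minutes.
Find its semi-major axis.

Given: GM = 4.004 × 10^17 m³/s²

Convert to SI: T = 5.233 minutes = 313.98 s.
Invert Kepler's third law: a = (GM · T² / (4π²))^(1/3).
Substituting T = 313.98 s and GM = 4.004e+17 m³/s²:
a = (4.004e+17 · (313.98)² / (4π²))^(1/3) m
a ≈ 1e+07 m = 10 Mm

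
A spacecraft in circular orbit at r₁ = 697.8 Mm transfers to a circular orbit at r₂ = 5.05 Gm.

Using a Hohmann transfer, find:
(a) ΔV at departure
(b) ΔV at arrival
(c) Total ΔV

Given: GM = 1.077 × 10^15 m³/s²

Convert to SI: r₁ = 697.8 Mm = 6.978e+08 m; r₂ = 5.05 Gm = 5.05e+09 m.
Transfer semi-major axis: a_t = (r₁ + r₂)/2 = (6.978e+08 + 5.05e+09)/2 = 2.8739e+09 m.
Circular speeds: v₁ = √(GM/r₁) = 1242.35 m/s, v₂ = √(GM/r₂) = 461.809 m/s.
Transfer speeds (vis-viva v² = GM(2/r − 1/a_t)): v₁ᵗ = 1646.84 m/s, v₂ᵗ = 227.558 m/s.
(a) ΔV₁ = |v₁ᵗ − v₁| ≈ 404.5 m/s = 404.5 m/s.
(b) ΔV₂ = |v₂ − v₂ᵗ| ≈ 234.3 m/s = 234.3 m/s.
(c) ΔV_total = ΔV₁ + ΔV₂ ≈ 638.7 m/s = 638.7 m/s.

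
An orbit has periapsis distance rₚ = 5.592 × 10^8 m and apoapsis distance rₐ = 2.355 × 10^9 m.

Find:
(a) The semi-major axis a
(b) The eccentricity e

(a) a = (rₚ + rₐ) / 2 = (5.592e+08 + 2.355e+09) / 2 ≈ 1.457e+09 m = 1.457 × 10^9 m.
(b) e = (rₐ − rₚ) / (rₐ + rₚ) = (2.355e+09 − 5.592e+08) / (2.355e+09 + 5.592e+08) ≈ 0.6162.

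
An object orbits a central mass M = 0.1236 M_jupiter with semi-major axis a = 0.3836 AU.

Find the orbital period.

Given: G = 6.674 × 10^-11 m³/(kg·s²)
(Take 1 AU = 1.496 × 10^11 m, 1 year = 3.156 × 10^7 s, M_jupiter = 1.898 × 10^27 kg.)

Convert to SI: a = 0.3836 AU = 5.73866e+10 m; M = 0.1236 M_jupiter = 2.34593e+26 kg.
GM = G · M = 6.674e-11 · 2.34593e+26 = 1.56567e+16 m³/s².
Kepler's third law: T = 2π √(a³ / GM).
Substituting a = 5.73866e+10 m and GM = 1.56567e+16 m³/s²:
T = 2π √((5.73866e+10)³ / 1.56567e+16) s
T ≈ 6.903e+08 s = 21.87 years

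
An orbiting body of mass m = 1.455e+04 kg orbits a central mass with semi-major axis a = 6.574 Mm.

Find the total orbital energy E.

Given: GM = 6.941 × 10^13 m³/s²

Convert to SI: a = 6.574 Mm = 6.574e+06 m.
E = −GMm / (2a).
E = −6.941e+13 · 1.455e+04 / (2 · 6.574e+06) J ≈ -7.681e+10 J = -76.81 GJ.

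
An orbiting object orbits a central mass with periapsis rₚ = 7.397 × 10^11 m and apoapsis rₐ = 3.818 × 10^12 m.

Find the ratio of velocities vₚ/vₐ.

Conservation of angular momentum gives rₚvₚ = rₐvₐ, so vₚ/vₐ = rₐ/rₚ.
vₚ/vₐ = 3.818e+12 / 7.397e+11 ≈ 5.162.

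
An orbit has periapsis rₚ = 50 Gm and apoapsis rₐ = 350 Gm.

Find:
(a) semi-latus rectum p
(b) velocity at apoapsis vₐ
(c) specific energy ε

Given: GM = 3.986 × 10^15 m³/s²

Convert to SI: rₚ = 50 Gm = 5e+10 m; rₐ = 350 Gm = 3.5e+11 m.
(a) From a = (rₚ + rₐ)/2 = 2e+11 m and e = (rₐ − rₚ)/(rₐ + rₚ) = 0.75, p = a(1 − e²) = 2e+11 · (1 − (0.75)²) ≈ 8.75e+10 m
(b) With a = (rₚ + rₐ)/2 = 2e+11 m, vₐ = √(GM (2/rₐ − 1/a)) = √(3.986e+15 · (2/3.5e+11 − 1/2e+11)) m/s ≈ 53.36 m/s
(c) With a = (rₚ + rₐ)/2 = 2e+11 m, ε = −GM/(2a) = −3.986e+15/(2 · 2e+11) J/kg ≈ -9965 J/kg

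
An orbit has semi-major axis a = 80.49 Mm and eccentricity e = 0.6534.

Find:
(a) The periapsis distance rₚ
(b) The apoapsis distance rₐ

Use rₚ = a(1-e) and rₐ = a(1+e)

Convert to SI: a = 80.49 Mm = 8.049e+07 m.
(a) rₚ = a(1 − e) = 8.049e+07 · (1 − 0.6534) = 8.049e+07 · 0.3466 ≈ 2.79e+07 m = 27.9 Mm.
(b) rₐ = a(1 + e) = 8.049e+07 · (1 + 0.6534) = 8.049e+07 · 1.6534 ≈ 1.331e+08 m = 133.1 Mm.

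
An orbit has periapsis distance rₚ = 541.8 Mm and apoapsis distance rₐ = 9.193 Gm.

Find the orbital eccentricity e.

Convert to SI: rₚ = 541.8 Mm = 5.418e+08 m; rₐ = 9.193 Gm = 9.193e+09 m.
e = (rₐ − rₚ) / (rₐ + rₚ).
e = (9.193e+09 − 5.418e+08) / (9.193e+09 + 5.418e+08) = 8.6512e+09 / 9.7348e+09 ≈ 0.8887.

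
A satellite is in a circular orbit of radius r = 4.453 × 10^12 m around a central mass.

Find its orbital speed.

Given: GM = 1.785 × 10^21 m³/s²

For a circular orbit, gravity supplies the centripetal force, so v = √(GM / r).
v = √(1.785e+21 / 4.453e+12) m/s ≈ 2.002e+04 m/s = 20.02 km/s.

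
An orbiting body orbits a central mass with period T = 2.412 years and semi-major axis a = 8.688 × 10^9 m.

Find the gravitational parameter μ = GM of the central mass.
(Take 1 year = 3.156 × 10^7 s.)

Convert to SI: T = 2.412 years = 7.61227e+07 s.
GM = 4π² · a³ / T².
GM = 4π² · (8.688e+09)³ / (7.61227e+07)² m³/s² ≈ 4.468e+15 m³/s² = 4.468 × 10^15 m³/s².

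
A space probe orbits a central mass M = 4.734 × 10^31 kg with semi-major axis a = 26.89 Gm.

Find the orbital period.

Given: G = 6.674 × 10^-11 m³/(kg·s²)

Convert to SI: a = 26.89 Gm = 2.689e+10 m.
GM = G · M = 6.674e-11 · 4.734e+31 = 3.15947e+21 m³/s².
Kepler's third law: T = 2π √(a³ / GM).
Substituting a = 2.689e+10 m and GM = 3.15947e+21 m³/s²:
T = 2π √((2.689e+10)³ / 3.15947e+21) s
T ≈ 4.929e+05 s = 5.705 days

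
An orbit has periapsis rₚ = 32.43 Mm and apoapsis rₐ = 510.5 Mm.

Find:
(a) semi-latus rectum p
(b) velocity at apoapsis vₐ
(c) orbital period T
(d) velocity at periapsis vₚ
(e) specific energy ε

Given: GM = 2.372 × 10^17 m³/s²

Convert to SI: rₚ = 32.43 Mm = 3.243e+07 m; rₐ = 510.5 Mm = 5.105e+08 m.
(a) From a = (rₚ + rₐ)/2 = 2.71465e+08 m and e = (rₐ − rₚ)/(rₐ + rₚ) = 0.880537, p = a(1 − e²) = 2.71465e+08 · (1 − (0.880537)²) ≈ 6.099e+07 m
(b) With a = (rₚ + rₐ)/2 = 2.71465e+08 m, vₐ = √(GM (2/rₐ − 1/a)) = √(2.372e+17 · (2/5.105e+08 − 1/2.71465e+08)) m/s ≈ 7450 m/s
(c) With a = (rₚ + rₐ)/2 = 2.71465e+08 m, T = 2π √(a³/GM) = 2π √((2.71465e+08)³/2.372e+17) s ≈ 5.77e+04 s
(d) With a = (rₚ + rₐ)/2 = 2.71465e+08 m, vₚ = √(GM (2/rₚ − 1/a)) = √(2.372e+17 · (2/3.243e+07 − 1/2.71465e+08)) m/s ≈ 1.173e+05 m/s
(e) With a = (rₚ + rₐ)/2 = 2.71465e+08 m, ε = −GM/(2a) = −2.372e+17/(2 · 2.71465e+08) J/kg ≈ -4.369e+08 J/kg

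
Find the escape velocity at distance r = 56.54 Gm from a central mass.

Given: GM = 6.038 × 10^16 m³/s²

Convert to SI: r = 56.54 Gm = 5.654e+10 m.
Escape velocity comes from setting total energy to zero: ½v² − GM/r = 0 ⇒ v_esc = √(2GM / r).
v_esc = √(2 · 6.038e+16 / 5.654e+10) m/s ≈ 1461 m/s = 1.461 km/s.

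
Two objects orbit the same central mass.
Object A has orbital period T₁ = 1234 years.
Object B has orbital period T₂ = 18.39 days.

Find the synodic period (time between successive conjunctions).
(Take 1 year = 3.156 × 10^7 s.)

Convert to SI: T₁ = 1234 years = 3.8945e+10 s; T₂ = 18.39 days = 1.5889e+06 s.
T_syn = |T₁ · T₂ / (T₁ − T₂)|.
T_syn = |3.8945e+10 · 1.5889e+06 / (3.8945e+10 − 1.5889e+06)| s ≈ 1.589e+06 s = 18.39 days.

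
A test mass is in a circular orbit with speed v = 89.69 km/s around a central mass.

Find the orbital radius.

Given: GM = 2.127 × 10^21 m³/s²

Convert to SI: v = 89.69 km/s = 89690 m/s.
For a circular orbit, v² = GM / r, so r = GM / v².
r = 2.127e+21 / (89690)² m ≈ 2.644e+11 m = 264.4 Gm.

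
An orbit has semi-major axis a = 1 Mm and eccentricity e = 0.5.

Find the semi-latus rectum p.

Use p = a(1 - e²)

Convert to SI: a = 1 Mm = 1e+06 m.
p = a (1 − e²).
p = 1e+06 · (1 − (0.5)²) = 1e+06 · 0.75 ≈ 7.5e+05 m = 750 km.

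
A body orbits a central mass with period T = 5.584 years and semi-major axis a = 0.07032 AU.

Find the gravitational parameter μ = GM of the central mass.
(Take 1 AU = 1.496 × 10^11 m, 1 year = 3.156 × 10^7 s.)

Convert to SI: T = 5.584 years = 1.76231e+08 s; a = 0.07032 AU = 1.05199e+10 m.
GM = 4π² · a³ / T².
GM = 4π² · (1.05199e+10)³ / (1.76231e+08)² m³/s² ≈ 1.48e+15 m³/s² = 1.48 × 10^15 m³/s².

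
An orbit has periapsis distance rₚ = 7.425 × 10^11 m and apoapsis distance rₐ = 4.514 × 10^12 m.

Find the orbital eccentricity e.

e = (rₐ − rₚ) / (rₐ + rₚ).
e = (4.514e+12 − 7.425e+11) / (4.514e+12 + 7.425e+11) = 3.7715e+12 / 5.2565e+12 ≈ 0.7175.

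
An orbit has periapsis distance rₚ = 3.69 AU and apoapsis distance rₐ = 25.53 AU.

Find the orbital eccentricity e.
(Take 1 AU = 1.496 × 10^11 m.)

Convert to SI: rₚ = 3.69 AU = 5.52024e+11 m; rₐ = 25.53 AU = 3.81929e+12 m.
e = (rₐ − rₚ) / (rₐ + rₚ).
e = (3.81929e+12 − 5.52024e+11) / (3.81929e+12 + 5.52024e+11) = 3.26726e+12 / 4.37131e+12 ≈ 0.7474.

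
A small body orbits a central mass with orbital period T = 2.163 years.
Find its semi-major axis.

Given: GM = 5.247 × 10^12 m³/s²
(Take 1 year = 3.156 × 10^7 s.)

Convert to SI: T = 2.163 years = 6.82643e+07 s.
Invert Kepler's third law: a = (GM · T² / (4π²))^(1/3).
Substituting T = 6.82643e+07 s and GM = 5.247e+12 m³/s²:
a = (5.247e+12 · (6.82643e+07)² / (4π²))^(1/3) m
a ≈ 8.524e+08 m = 8.524 × 10^8 m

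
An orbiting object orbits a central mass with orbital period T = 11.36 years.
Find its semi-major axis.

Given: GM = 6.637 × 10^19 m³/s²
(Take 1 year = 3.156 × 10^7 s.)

Convert to SI: T = 11.36 years = 3.58522e+08 s.
Invert Kepler's third law: a = (GM · T² / (4π²))^(1/3).
Substituting T = 3.58522e+08 s and GM = 6.637e+19 m³/s²:
a = (6.637e+19 · (3.58522e+08)² / (4π²))^(1/3) m
a ≈ 6.001e+11 m = 600.1 Gm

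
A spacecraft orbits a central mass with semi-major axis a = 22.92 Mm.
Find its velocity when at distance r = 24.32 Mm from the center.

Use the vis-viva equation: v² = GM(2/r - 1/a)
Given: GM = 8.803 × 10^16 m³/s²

Convert to SI: a = 22.92 Mm = 2.292e+07 m; r = 24.32 Mm = 2.432e+07 m.
Vis-viva: v = √(GM · (2/r − 1/a)).
2/r − 1/a = 2/2.432e+07 − 1/2.292e+07 = 3.86068e-08 m⁻¹.
v = √(8.803e+16 · 3.86068e-08) m/s ≈ 5.83e+04 m/s = 58.3 km/s.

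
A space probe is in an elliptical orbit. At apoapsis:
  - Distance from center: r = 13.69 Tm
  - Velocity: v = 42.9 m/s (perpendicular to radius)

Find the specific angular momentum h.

Convert to SI: r = 13.69 Tm = 1.369e+13 m.
With v perpendicular to r, h = r · v.
h = 1.369e+13 · 42.9 m²/s ≈ 5.873e+14 m²/s.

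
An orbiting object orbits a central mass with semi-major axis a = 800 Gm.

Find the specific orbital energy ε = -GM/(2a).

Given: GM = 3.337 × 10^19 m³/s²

Convert to SI: a = 800 Gm = 8e+11 m.
ε = −GM / (2a).
ε = −3.337e+19 / (2 · 8e+11) J/kg ≈ -2.086e+07 J/kg = -20.86 MJ/kg.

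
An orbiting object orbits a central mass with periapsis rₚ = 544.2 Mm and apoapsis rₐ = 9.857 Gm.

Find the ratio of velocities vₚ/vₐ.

Convert to SI: rₚ = 544.2 Mm = 5.442e+08 m; rₐ = 9.857 Gm = 9.857e+09 m.
Conservation of angular momentum gives rₚvₚ = rₐvₐ, so vₚ/vₐ = rₐ/rₚ.
vₚ/vₐ = 9.857e+09 / 5.442e+08 ≈ 18.11.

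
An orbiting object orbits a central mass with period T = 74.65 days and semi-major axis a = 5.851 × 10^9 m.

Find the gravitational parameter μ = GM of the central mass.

Convert to SI: T = 74.65 days = 6.44976e+06 s.
GM = 4π² · a³ / T².
GM = 4π² · (5.851e+09)³ / (6.44976e+06)² m³/s² ≈ 1.901e+17 m³/s² = 1.901 × 10^17 m³/s².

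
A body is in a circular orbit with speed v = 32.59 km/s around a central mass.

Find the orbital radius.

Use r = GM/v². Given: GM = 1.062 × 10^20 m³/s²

Convert to SI: v = 32.59 km/s = 32590 m/s.
For a circular orbit, v² = GM / r, so r = GM / v².
r = 1.062e+20 / (32590)² m ≈ 9.999e+10 m = 99.99 Gm.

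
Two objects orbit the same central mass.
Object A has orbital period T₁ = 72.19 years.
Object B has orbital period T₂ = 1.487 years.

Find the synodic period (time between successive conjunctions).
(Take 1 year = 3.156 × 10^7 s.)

Convert to SI: T₁ = 72.19 years = 2.27832e+09 s; T₂ = 1.487 years = 4.69297e+07 s.
T_syn = |T₁ · T₂ / (T₁ − T₂)|.
T_syn = |2.27832e+09 · 4.69297e+07 / (2.27832e+09 − 4.69297e+07)| s ≈ 4.792e+07 s = 1.518 years.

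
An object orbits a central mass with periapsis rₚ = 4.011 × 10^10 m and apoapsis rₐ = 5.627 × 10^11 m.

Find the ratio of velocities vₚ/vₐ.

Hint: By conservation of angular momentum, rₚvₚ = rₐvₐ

Conservation of angular momentum gives rₚvₚ = rₐvₐ, so vₚ/vₐ = rₐ/rₚ.
vₚ/vₐ = 5.627e+11 / 4.011e+10 ≈ 14.03.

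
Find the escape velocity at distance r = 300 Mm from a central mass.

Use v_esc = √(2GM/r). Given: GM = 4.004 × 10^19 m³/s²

Convert to SI: r = 300 Mm = 3e+08 m.
Escape velocity comes from setting total energy to zero: ½v² − GM/r = 0 ⇒ v_esc = √(2GM / r).
v_esc = √(2 · 4.004e+19 / 3e+08) m/s ≈ 5.167e+05 m/s = 516.7 km/s.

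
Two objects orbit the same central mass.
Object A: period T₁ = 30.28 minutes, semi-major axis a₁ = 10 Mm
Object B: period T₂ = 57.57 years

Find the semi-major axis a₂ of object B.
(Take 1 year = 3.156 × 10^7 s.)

Convert to SI: T₁ = 30.28 minutes = 1816.8 s; a₁ = 10 Mm = 1e+07 m; T₂ = 57.57 years = 1.81691e+09 s.
Kepler's third law: (T₁/T₂)² = (a₁/a₂)³ ⇒ a₂ = a₁ · (T₂/T₁)^(2/3).
T₂/T₁ = 1.81691e+09 / 1816.8 = 1.00006e+06.
a₂ = 1e+07 · (1.00006e+06)^(2/3) m ≈ 1e+11 m = 100 Gm.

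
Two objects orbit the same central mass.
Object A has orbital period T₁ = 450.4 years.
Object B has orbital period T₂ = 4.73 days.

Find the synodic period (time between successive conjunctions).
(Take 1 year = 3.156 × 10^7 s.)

Convert to SI: T₁ = 450.4 years = 1.42146e+10 s; T₂ = 4.73 days = 408672 s.
T_syn = |T₁ · T₂ / (T₁ − T₂)|.
T_syn = |1.42146e+10 · 408672 / (1.42146e+10 − 408672)| s ≈ 4.087e+05 s = 4.73 days.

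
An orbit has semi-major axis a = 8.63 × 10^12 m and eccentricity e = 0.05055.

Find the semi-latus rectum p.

p = a (1 − e²).
p = 8.63e+12 · (1 − (0.05055)²) = 8.63e+12 · 0.997445 ≈ 8.608e+12 m = 8.608 × 10^12 m.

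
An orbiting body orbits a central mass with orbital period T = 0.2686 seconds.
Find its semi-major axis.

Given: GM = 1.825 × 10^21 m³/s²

Invert Kepler's third law: a = (GM · T² / (4π²))^(1/3).
Substituting T = 0.2686 s and GM = 1.825e+21 m³/s²:
a = (1.825e+21 · (0.2686)² / (4π²))^(1/3) m
a ≈ 1.494e+06 m = 1.494 Mm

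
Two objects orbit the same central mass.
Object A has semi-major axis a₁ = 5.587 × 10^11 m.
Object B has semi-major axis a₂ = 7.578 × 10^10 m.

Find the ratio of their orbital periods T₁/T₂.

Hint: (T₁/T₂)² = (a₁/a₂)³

From Kepler's third law, (T₁/T₂)² = (a₁/a₂)³, so T₁/T₂ = (a₁/a₂)^(3/2).
a₁/a₂ = 5.587e+11 / 7.578e+10 = 7.37266.
T₁/T₂ = (7.37266)^(3/2) ≈ 20.02.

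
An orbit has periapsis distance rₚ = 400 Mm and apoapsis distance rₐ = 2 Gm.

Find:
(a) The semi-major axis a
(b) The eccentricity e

Convert to SI: rₚ = 400 Mm = 4e+08 m; rₐ = 2 Gm = 2e+09 m.
(a) a = (rₚ + rₐ) / 2 = (4e+08 + 2e+09) / 2 ≈ 1.2e+09 m = 1.2 Gm.
(b) e = (rₐ − rₚ) / (rₐ + rₚ) = (2e+09 − 4e+08) / (2e+09 + 4e+08) ≈ 0.6667.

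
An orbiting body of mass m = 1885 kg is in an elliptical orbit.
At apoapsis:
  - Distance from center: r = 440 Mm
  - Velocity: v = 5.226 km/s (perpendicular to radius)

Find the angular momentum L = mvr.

Convert to SI: r = 440 Mm = 4.4e+08 m; v = 5.226 km/s = 5226 m/s.
Since v is perpendicular to r, L = m · v · r.
L = 1885 · 5226 · 4.4e+08 kg·m²/s ≈ 4.334e+15 kg·m²/s.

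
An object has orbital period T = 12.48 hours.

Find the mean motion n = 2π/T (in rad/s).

Convert to SI: T = 12.48 hours = 44928 s.
n = 2π / T.
n = 2π / 44928 s ≈ 0.0001399 rad/s.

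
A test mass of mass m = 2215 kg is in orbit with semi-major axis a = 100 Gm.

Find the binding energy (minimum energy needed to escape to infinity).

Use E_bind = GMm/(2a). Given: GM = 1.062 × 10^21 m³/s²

Convert to SI: a = 100 Gm = 1e+11 m.
Total orbital energy is E = −GMm/(2a); binding energy is E_bind = −E = GMm/(2a).
E_bind = 1.062e+21 · 2215 / (2 · 1e+11) J ≈ 1.176e+13 J = 11.76 TJ.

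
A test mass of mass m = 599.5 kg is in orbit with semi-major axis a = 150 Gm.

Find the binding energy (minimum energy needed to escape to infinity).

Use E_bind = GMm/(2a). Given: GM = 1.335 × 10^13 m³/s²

Convert to SI: a = 150 Gm = 1.5e+11 m.
Total orbital energy is E = −GMm/(2a); binding energy is E_bind = −E = GMm/(2a).
E_bind = 1.335e+13 · 599.5 / (2 · 1.5e+11) J ≈ 2.668e+04 J = 26.68 kJ.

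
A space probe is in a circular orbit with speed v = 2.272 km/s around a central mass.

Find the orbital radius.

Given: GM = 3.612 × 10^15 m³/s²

Convert to SI: v = 2.272 km/s = 2272 m/s.
For a circular orbit, v² = GM / r, so r = GM / v².
r = 3.612e+15 / (2272)² m ≈ 6.997e+08 m = 699.7 Mm.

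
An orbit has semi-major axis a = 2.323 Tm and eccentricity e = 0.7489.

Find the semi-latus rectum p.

Convert to SI: a = 2.323 Tm = 2.323e+12 m.
p = a (1 − e²).
p = 2.323e+12 · (1 − (0.7489)²) = 2.323e+12 · 0.439149 ≈ 1.02e+12 m = 1.02 Tm.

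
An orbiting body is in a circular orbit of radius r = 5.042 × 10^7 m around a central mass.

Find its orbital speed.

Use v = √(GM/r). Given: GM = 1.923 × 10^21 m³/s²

For a circular orbit, gravity supplies the centripetal force, so v = √(GM / r).
v = √(1.923e+21 / 5.042e+07) m/s ≈ 6.176e+06 m/s = 6176 km/s.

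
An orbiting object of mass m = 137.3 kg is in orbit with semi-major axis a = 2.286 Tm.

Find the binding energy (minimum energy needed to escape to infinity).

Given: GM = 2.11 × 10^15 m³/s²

Convert to SI: a = 2.286 Tm = 2.286e+12 m.
Total orbital energy is E = −GMm/(2a); binding energy is E_bind = −E = GMm/(2a).
E_bind = 2.11e+15 · 137.3 / (2 · 2.286e+12) J ≈ 6.336e+04 J = 63.36 kJ.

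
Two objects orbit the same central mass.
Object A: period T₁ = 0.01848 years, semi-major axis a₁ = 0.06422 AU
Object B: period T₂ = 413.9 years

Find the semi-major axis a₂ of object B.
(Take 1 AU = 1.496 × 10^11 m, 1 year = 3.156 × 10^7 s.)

Convert to SI: T₁ = 0.01848 years = 583229 s; a₁ = 0.06422 AU = 9.60731e+09 m; T₂ = 413.9 years = 1.30627e+10 s.
Kepler's third law: (T₁/T₂)² = (a₁/a₂)³ ⇒ a₂ = a₁ · (T₂/T₁)^(2/3).
T₂/T₁ = 1.30627e+10 / 583229 = 22397.2.
a₂ = 9.60731e+09 · (22397.2)^(2/3) m ≈ 7.634e+12 m = 51.03 AU.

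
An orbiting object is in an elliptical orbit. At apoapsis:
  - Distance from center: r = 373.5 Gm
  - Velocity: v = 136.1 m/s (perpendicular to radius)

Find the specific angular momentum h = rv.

Convert to SI: r = 373.5 Gm = 3.735e+11 m.
With v perpendicular to r, h = r · v.
h = 3.735e+11 · 136.1 m²/s ≈ 5.083e+13 m²/s.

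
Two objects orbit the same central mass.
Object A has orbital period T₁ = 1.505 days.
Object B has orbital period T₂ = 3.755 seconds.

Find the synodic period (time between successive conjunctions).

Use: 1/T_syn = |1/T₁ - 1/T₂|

Convert to SI: T₁ = 1.505 days = 130032 s.
T_syn = |T₁ · T₂ / (T₁ − T₂)|.
T_syn = |130032 · 3.755 / (130032 − 3.755)| s ≈ 3.755 s = 3.755 seconds.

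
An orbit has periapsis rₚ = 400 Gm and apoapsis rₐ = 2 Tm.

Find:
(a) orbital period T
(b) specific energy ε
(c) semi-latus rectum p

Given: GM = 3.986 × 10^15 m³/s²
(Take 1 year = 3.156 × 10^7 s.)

Convert to SI: rₚ = 400 Gm = 4e+11 m; rₐ = 2 Tm = 2e+12 m.
(a) With a = (rₚ + rₐ)/2 = 1.2e+12 m, T = 2π √(a³/GM) = 2π √((1.2e+12)³/3.986e+15) s ≈ 1.308e+11 s
(b) With a = (rₚ + rₐ)/2 = 1.2e+12 m, ε = −GM/(2a) = −3.986e+15/(2 · 1.2e+12) J/kg ≈ -1661 J/kg
(c) From a = (rₚ + rₐ)/2 = 1.2e+12 m and e = (rₐ − rₚ)/(rₐ + rₚ) = 0.666667, p = a(1 − e²) = 1.2e+12 · (1 − (0.666667)²) ≈ 6.667e+11 m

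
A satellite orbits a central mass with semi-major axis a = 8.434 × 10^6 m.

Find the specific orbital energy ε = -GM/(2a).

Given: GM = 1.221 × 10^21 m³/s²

ε = −GM / (2a).
ε = −1.221e+21 / (2 · 8.434e+06) J/kg ≈ -7.239e+13 J/kg = -7.239e+04 GJ/kg.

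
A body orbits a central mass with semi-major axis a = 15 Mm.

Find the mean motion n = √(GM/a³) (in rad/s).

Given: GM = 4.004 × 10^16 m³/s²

Convert to SI: a = 15 Mm = 1.5e+07 m.
n = √(GM / a³).
n = √(4.004e+16 / (1.5e+07)³) rad/s ≈ 0.003444 rad/s.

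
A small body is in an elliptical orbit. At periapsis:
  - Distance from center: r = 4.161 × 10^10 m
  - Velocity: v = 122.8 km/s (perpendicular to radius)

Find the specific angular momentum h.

Convert to SI: v = 122.8 km/s = 122800 m/s.
With v perpendicular to r, h = r · v.
h = 4.161e+10 · 122800 m²/s ≈ 5.11e+15 m²/s.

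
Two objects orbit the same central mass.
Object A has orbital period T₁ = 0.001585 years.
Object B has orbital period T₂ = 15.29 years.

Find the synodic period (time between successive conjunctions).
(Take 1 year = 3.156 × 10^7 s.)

Convert to SI: T₁ = 0.001585 years = 50022.6 s; T₂ = 15.29 years = 4.82552e+08 s.
T_syn = |T₁ · T₂ / (T₁ − T₂)|.
T_syn = |50022.6 · 4.82552e+08 / (50022.6 − 4.82552e+08)| s ≈ 5.003e+04 s = 0.001585 years.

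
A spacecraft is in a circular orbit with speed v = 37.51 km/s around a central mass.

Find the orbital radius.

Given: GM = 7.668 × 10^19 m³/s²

Convert to SI: v = 37.51 km/s = 37510 m/s.
For a circular orbit, v² = GM / r, so r = GM / v².
r = 7.668e+19 / (37510)² m ≈ 5.45e+10 m = 5.45 × 10^10 m.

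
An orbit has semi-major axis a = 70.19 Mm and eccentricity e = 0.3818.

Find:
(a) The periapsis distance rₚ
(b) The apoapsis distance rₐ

Convert to SI: a = 70.19 Mm = 7.019e+07 m.
(a) rₚ = a(1 − e) = 7.019e+07 · (1 − 0.3818) = 7.019e+07 · 0.6182 ≈ 4.339e+07 m = 43.39 Mm.
(b) rₐ = a(1 + e) = 7.019e+07 · (1 + 0.3818) = 7.019e+07 · 1.3818 ≈ 9.699e+07 m = 96.99 Mm.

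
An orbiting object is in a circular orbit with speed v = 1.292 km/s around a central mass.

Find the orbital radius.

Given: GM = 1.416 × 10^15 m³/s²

Convert to SI: v = 1.292 km/s = 1292 m/s.
For a circular orbit, v² = GM / r, so r = GM / v².
r = 1.416e+15 / (1292)² m ≈ 8.483e+08 m = 8.483 × 10^8 m.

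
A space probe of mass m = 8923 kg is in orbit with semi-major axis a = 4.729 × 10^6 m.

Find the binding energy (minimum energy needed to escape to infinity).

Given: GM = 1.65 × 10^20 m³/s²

Total orbital energy is E = −GMm/(2a); binding energy is E_bind = −E = GMm/(2a).
E_bind = 1.65e+20 · 8923 / (2 · 4.729e+06) J ≈ 1.557e+17 J = 155.7 PJ.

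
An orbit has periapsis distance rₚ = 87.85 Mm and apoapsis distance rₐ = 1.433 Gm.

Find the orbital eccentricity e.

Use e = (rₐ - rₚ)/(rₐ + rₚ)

Convert to SI: rₚ = 87.85 Mm = 8.785e+07 m; rₐ = 1.433 Gm = 1.433e+09 m.
e = (rₐ − rₚ) / (rₐ + rₚ).
e = (1.433e+09 − 8.785e+07) / (1.433e+09 + 8.785e+07) = 1.34515e+09 / 1.52085e+09 ≈ 0.8845.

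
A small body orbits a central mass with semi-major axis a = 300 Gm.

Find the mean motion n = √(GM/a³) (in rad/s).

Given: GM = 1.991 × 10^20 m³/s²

Convert to SI: a = 300 Gm = 3e+11 m.
n = √(GM / a³).
n = √(1.991e+20 / (3e+11)³) rad/s ≈ 8.587e-08 rad/s.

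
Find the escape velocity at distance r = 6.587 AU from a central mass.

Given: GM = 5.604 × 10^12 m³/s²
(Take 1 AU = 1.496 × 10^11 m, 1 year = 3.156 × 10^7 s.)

Convert to SI: r = 6.587 AU = 9.85415e+11 m.
Escape velocity comes from setting total energy to zero: ½v² − GM/r = 0 ⇒ v_esc = √(2GM / r).
v_esc = √(2 · 5.604e+12 / 9.85415e+11) m/s ≈ 3.373 m/s = 0.0007115 AU/year.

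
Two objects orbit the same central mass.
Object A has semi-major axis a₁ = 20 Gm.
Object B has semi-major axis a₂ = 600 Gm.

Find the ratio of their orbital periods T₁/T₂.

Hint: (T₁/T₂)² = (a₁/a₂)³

Convert to SI: a₁ = 20 Gm = 2e+10 m; a₂ = 600 Gm = 6e+11 m.
From Kepler's third law, (T₁/T₂)² = (a₁/a₂)³, so T₁/T₂ = (a₁/a₂)^(3/2).
a₁/a₂ = 2e+10 / 6e+11 = 0.0333333.
T₁/T₂ = (0.0333333)^(3/2) ≈ 0.006086.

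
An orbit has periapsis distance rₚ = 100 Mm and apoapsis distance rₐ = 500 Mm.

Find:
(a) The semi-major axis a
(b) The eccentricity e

Convert to SI: rₚ = 100 Mm = 1e+08 m; rₐ = 500 Mm = 5e+08 m.
(a) a = (rₚ + rₐ) / 2 = (1e+08 + 5e+08) / 2 ≈ 3e+08 m = 300 Mm.
(b) e = (rₐ − rₚ) / (rₐ + rₚ) = (5e+08 − 1e+08) / (5e+08 + 1e+08) ≈ 0.6667.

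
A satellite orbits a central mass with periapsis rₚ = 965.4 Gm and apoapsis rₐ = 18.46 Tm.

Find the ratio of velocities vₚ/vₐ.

Convert to SI: rₚ = 965.4 Gm = 9.654e+11 m; rₐ = 18.46 Tm = 1.846e+13 m.
Conservation of angular momentum gives rₚvₚ = rₐvₐ, so vₚ/vₐ = rₐ/rₚ.
vₚ/vₐ = 1.846e+13 / 9.654e+11 ≈ 19.12.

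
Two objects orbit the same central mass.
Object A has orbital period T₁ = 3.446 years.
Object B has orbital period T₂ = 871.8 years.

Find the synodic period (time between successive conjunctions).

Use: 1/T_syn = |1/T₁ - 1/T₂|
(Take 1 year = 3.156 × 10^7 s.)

Convert to SI: T₁ = 3.446 years = 1.08756e+08 s; T₂ = 871.8 years = 2.7514e+10 s.
T_syn = |T₁ · T₂ / (T₁ − T₂)|.
T_syn = |1.08756e+08 · 2.7514e+10 / (1.08756e+08 − 2.7514e+10)| s ≈ 1.092e+08 s = 3.46 years.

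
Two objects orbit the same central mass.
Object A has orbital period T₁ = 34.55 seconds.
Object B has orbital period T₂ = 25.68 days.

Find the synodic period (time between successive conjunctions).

Convert to SI: T₂ = 25.68 days = 2.21875e+06 s.
T_syn = |T₁ · T₂ / (T₁ − T₂)|.
T_syn = |34.55 · 2.21875e+06 / (34.55 − 2.21875e+06)| s ≈ 34.55 s = 34.55 seconds.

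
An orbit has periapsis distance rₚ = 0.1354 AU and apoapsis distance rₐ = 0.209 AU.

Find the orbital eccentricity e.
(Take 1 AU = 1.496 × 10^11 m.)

Convert to SI: rₚ = 0.1354 AU = 2.02558e+10 m; rₐ = 0.209 AU = 3.12664e+10 m.
e = (rₐ − rₚ) / (rₐ + rₚ).
e = (3.12664e+10 − 2.02558e+10) / (3.12664e+10 + 2.02558e+10) = 1.10106e+10 / 5.15222e+10 ≈ 0.2137.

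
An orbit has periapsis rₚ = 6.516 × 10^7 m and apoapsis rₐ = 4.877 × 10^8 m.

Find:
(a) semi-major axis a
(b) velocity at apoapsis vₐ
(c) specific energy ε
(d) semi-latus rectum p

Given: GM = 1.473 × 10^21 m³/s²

(a) a = (rₚ + rₐ)/2 = (6.516e+07 + 4.877e+08)/2 ≈ 2.764e+08 m
(b) With a = (rₚ + rₐ)/2 = 2.7643e+08 m, vₐ = √(GM (2/rₐ − 1/a)) = √(1.473e+21 · (2/4.877e+08 − 1/2.7643e+08)) m/s ≈ 8.438e+05 m/s
(c) With a = (rₚ + rₐ)/2 = 2.7643e+08 m, ε = −GM/(2a) = −1.473e+21/(2 · 2.7643e+08) J/kg ≈ -2.664e+12 J/kg
(d) From a = (rₚ + rₐ)/2 = 2.7643e+08 m and e = (rₐ − rₚ)/(rₐ + rₚ) = 0.76428, p = a(1 − e²) = 2.7643e+08 · (1 − (0.76428)²) ≈ 1.15e+08 m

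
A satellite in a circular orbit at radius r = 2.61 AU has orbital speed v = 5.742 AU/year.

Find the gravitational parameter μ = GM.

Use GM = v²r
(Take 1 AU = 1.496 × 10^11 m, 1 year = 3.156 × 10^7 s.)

Convert to SI: r = 2.61 AU = 3.90456e+11 m; v = 5.742 AU/year = 27218.1 m/s.
For a circular orbit v² = GM/r, so GM = v² · r.
GM = (27218.1)² · 3.90456e+11 m³/s² ≈ 2.893e+20 m³/s² = 2.893 × 10^20 m³/s².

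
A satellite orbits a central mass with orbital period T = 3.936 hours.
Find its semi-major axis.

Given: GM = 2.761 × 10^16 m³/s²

Convert to SI: T = 3.936 hours = 14169.6 s.
Invert Kepler's third law: a = (GM · T² / (4π²))^(1/3).
Substituting T = 14169.6 s and GM = 2.761e+16 m³/s²:
a = (2.761e+16 · (14169.6)² / (4π²))^(1/3) m
a ≈ 5.198e+07 m = 5.198 × 10^7 m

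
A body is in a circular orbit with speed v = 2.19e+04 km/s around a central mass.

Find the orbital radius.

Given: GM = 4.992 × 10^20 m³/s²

Convert to SI: v = 2.19e+04 km/s = 2.19e+07 m/s.
For a circular orbit, v² = GM / r, so r = GM / v².
r = 4.992e+20 / (2.19e+07)² m ≈ 1.041e+06 m = 1.041 × 10^6 m.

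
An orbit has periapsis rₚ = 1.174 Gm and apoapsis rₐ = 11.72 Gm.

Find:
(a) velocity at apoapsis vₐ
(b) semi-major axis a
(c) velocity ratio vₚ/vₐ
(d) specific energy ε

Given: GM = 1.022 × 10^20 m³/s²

Convert to SI: rₚ = 1.174 Gm = 1.174e+09 m; rₐ = 11.72 Gm = 1.172e+10 m.
(a) With a = (rₚ + rₐ)/2 = 6.447e+09 m, vₐ = √(GM (2/rₐ − 1/a)) = √(1.022e+20 · (2/1.172e+10 − 1/6.447e+09)) m/s ≈ 3.985e+04 m/s
(b) a = (rₚ + rₐ)/2 = (1.174e+09 + 1.172e+10)/2 ≈ 6.447e+09 m
(c) Conservation of angular momentum (rₚvₚ = rₐvₐ) gives vₚ/vₐ = rₐ/rₚ = 1.172e+10/1.174e+09 ≈ 9.983
(d) With a = (rₚ + rₐ)/2 = 6.447e+09 m, ε = −GM/(2a) = −1.022e+20/(2 · 6.447e+09) J/kg ≈ -7.926e+09 J/kg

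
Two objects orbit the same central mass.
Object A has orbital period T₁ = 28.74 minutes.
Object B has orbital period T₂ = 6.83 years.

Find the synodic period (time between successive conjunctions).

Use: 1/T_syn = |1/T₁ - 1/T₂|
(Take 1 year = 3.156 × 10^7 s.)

Convert to SI: T₁ = 28.74 minutes = 1724.4 s; T₂ = 6.83 years = 2.15555e+08 s.
T_syn = |T₁ · T₂ / (T₁ − T₂)|.
T_syn = |1724.4 · 2.15555e+08 / (1724.4 − 2.15555e+08)| s ≈ 1724 s = 28.74 minutes.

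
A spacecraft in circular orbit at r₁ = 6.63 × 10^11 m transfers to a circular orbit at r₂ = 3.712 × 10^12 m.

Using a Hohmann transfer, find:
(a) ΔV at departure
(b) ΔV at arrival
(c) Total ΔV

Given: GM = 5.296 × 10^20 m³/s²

Transfer semi-major axis: a_t = (r₁ + r₂)/2 = (6.63e+11 + 3.712e+12)/2 = 2.1875e+12 m.
Circular speeds: v₁ = √(GM/r₁) = 28262.9 m/s, v₂ = √(GM/r₂) = 11944.6 m/s.
Transfer speeds (vis-viva v² = GM(2/r − 1/a_t)): v₁ᵗ = 36816.9 m/s, v₂ᵗ = 6575.86 m/s.
(a) ΔV₁ = |v₁ᵗ − v₁| ≈ 8554 m/s = 8.554 km/s.
(b) ΔV₂ = |v₂ − v₂ᵗ| ≈ 5369 m/s = 5.369 km/s.
(c) ΔV_total = ΔV₁ + ΔV₂ ≈ 1.392e+04 m/s = 13.92 km/s.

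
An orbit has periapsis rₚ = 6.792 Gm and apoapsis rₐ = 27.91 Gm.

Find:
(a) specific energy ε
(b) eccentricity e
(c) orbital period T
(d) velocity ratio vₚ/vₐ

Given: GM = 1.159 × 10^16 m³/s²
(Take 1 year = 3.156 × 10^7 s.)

Convert to SI: rₚ = 6.792 Gm = 6.792e+09 m; rₐ = 27.91 Gm = 2.791e+10 m.
(a) With a = (rₚ + rₐ)/2 = 1.7351e+10 m, ε = −GM/(2a) = −1.159e+16/(2 · 1.7351e+10) J/kg ≈ -3.34e+05 J/kg
(b) e = (rₐ − rₚ)/(rₐ + rₚ) = (2.791e+10 − 6.792e+09)/(2.791e+10 + 6.792e+09) ≈ 0.6086
(c) With a = (rₚ + rₐ)/2 = 1.7351e+10 m, T = 2π √(a³/GM) = 2π √((1.7351e+10)³/1.159e+16) s ≈ 1.334e+08 s
(d) Conservation of angular momentum (rₚvₚ = rₐvₐ) gives vₚ/vₐ = rₐ/rₚ = 2.791e+10/6.792e+09 ≈ 4.109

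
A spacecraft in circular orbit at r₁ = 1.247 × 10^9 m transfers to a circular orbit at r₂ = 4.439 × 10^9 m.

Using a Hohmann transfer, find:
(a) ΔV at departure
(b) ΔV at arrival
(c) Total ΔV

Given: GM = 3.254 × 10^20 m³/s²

Transfer semi-major axis: a_t = (r₁ + r₂)/2 = (1.247e+09 + 4.439e+09)/2 = 2.843e+09 m.
Circular speeds: v₁ = √(GM/r₁) = 510829 m/s, v₂ = √(GM/r₂) = 270749 m/s.
Transfer speeds (vis-viva v² = GM(2/r − 1/a_t)): v₁ᵗ = 638307 m/s, v₂ᵗ = 179313 m/s.
(a) ΔV₁ = |v₁ᵗ − v₁| ≈ 1.275e+05 m/s = 127.5 km/s.
(b) ΔV₂ = |v₂ − v₂ᵗ| ≈ 9.144e+04 m/s = 91.44 km/s.
(c) ΔV_total = ΔV₁ + ΔV₂ ≈ 2.189e+05 m/s = 218.9 km/s.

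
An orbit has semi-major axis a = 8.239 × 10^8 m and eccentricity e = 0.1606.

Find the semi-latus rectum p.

p = a (1 − e²).
p = 8.239e+08 · (1 − (0.1606)²) = 8.239e+08 · 0.974208 ≈ 8.026e+08 m = 8.026 × 10^8 m.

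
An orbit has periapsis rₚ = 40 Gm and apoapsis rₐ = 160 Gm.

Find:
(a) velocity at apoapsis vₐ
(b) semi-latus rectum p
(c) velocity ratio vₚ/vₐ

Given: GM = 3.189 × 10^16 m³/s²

Convert to SI: rₚ = 40 Gm = 4e+10 m; rₐ = 160 Gm = 1.6e+11 m.
(a) With a = (rₚ + rₐ)/2 = 1e+11 m, vₐ = √(GM (2/rₐ − 1/a)) = √(3.189e+16 · (2/1.6e+11 − 1/1e+11)) m/s ≈ 282.4 m/s
(b) From a = (rₚ + rₐ)/2 = 1e+11 m and e = (rₐ − rₚ)/(rₐ + rₚ) = 0.6, p = a(1 − e²) = 1e+11 · (1 − (0.6)²) ≈ 6.4e+10 m
(c) Conservation of angular momentum (rₚvₚ = rₐvₐ) gives vₚ/vₐ = rₐ/rₚ = 1.6e+11/4e+10 ≈ 4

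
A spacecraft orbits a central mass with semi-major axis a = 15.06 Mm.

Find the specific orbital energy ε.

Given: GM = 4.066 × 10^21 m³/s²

Convert to SI: a = 15.06 Mm = 1.506e+07 m.
ε = −GM / (2a).
ε = −4.066e+21 / (2 · 1.506e+07) J/kg ≈ -1.35e+14 J/kg = -1.35e+05 GJ/kg.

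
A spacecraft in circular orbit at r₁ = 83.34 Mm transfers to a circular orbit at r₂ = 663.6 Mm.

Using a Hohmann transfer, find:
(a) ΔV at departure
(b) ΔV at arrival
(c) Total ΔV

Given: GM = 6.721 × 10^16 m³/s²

Convert to SI: r₁ = 83.34 Mm = 8.334e+07 m; r₂ = 663.6 Mm = 6.636e+08 m.
Transfer semi-major axis: a_t = (r₁ + r₂)/2 = (8.334e+07 + 6.636e+08)/2 = 3.7347e+08 m.
Circular speeds: v₁ = √(GM/r₁) = 28398.2 m/s, v₂ = √(GM/r₂) = 10063.8 m/s.
Transfer speeds (vis-viva v² = GM(2/r − 1/a_t)): v₁ᵗ = 37854.3 m/s, v₂ᵗ = 4754.04 m/s.
(a) ΔV₁ = |v₁ᵗ − v₁| ≈ 9456 m/s = 9.456 km/s.
(b) ΔV₂ = |v₂ − v₂ᵗ| ≈ 5310 m/s = 5.31 km/s.
(c) ΔV_total = ΔV₁ + ΔV₂ ≈ 1.477e+04 m/s = 14.77 km/s.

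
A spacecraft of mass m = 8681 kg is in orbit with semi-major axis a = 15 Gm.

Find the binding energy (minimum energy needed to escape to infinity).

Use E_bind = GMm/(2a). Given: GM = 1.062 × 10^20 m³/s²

Convert to SI: a = 15 Gm = 1.5e+10 m.
Total orbital energy is E = −GMm/(2a); binding energy is E_bind = −E = GMm/(2a).
E_bind = 1.062e+20 · 8681 / (2 · 1.5e+10) J ≈ 3.073e+13 J = 30.73 TJ.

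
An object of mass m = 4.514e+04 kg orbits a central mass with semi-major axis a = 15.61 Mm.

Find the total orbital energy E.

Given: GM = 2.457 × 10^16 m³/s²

Convert to SI: a = 15.61 Mm = 1.561e+07 m.
E = −GMm / (2a).
E = −2.457e+16 · 4.514e+04 / (2 · 1.561e+07) J ≈ -3.552e+13 J = -35.52 TJ.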